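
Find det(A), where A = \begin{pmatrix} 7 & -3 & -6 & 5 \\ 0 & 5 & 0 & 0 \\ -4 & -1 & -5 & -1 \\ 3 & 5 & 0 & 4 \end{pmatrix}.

Expand along row 2 (it has 3 zeros):
  + (5) · M_22   where M_22 = det([7 -6 5; -4 -5 -1; 3 0 4]) = -143
det = (+1)·(5)·(-143) = -715

-715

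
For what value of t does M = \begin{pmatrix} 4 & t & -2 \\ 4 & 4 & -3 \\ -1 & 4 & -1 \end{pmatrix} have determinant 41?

7

Expanding along the column containing t, det(M) is linear in t: det(M) = (7)·t + (-8).
Set (7)·t + (-8) = 41  ⇒  (7)·t = 49  ⇒  t = 7.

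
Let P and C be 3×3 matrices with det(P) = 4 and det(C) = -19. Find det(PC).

The determinant is -76.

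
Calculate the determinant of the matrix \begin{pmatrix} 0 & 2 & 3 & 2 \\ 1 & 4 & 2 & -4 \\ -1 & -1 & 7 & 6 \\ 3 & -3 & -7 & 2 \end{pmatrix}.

-280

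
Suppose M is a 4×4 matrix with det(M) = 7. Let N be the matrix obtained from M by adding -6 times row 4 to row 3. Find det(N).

The determinant is 7.

Adding a multiple of one row to another leaves the determinant unchanged.
det(N) = (1)·(7) = 7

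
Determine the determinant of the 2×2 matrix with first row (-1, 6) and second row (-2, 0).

The determinant is 12.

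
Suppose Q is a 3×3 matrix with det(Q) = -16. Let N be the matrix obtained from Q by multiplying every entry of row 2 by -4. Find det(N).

Scaling one row by -4 multiplies the determinant by -4.
det(N) = (-4)·(-16) = 64

64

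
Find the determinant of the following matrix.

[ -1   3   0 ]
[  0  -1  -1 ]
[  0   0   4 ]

4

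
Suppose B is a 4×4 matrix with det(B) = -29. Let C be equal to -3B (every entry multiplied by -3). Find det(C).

For a 4×4 matrix, det(-3B) = (-3)^4·det(B) = 81·det(B).
det(C) = (81)·(-29) = -2349

|C| = -2349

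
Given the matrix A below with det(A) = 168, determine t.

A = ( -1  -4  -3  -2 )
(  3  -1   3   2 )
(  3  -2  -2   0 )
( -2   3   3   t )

Expanding along the column containing t, det(A) is linear in t: det(A) = (-59)·t + (50).
Set (-59)·t + (50) = 168  ⇒  (-59)·t = 118  ⇒  t = -2.

-2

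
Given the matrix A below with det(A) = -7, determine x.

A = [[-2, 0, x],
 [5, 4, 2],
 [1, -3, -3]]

Expanding along the row containing x, det(A) is linear in x: det(A) = (-19)·x + (12).
Set (-19)·x + (12) = -7  ⇒  (-19)·x = -19  ⇒  x = 1.

1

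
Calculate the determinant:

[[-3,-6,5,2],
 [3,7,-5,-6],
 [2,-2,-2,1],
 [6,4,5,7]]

-891

Expand along row 1:
  + (-3) · M_11   where M_11 = det([7 -5 -6; -2 -2 1; 4 5 7]) = -211
  − (-6) · M_12   where M_12 = det([3 -5 -6; 2 -2 1; 6 5 7]) = -149
  + (5) · M_13   where M_13 = det([3 7 -6; 2 -2 1; 6 4 7]) = -230
  − (2) · M_14   where M_14 = det([3 7 -5; 2 -2 -2; 6 4 5]) = -260
det = (+1)·(-3)·(-211) + (-1)·(-6)·(-149) + (+1)·(5)·(-230) + (-1)·(2)·(-260) = -891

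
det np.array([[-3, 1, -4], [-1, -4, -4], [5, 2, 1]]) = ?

-103

Expand along row 1:
  + (-3) · |-4 -4; 2 1| = (-3)·(-4 − (-8)) = -12
  − 1 · |-1 -4; 5 1| = −1·(-1 − (-20)) = -19
  + (-4) · |-1 -4; 5 2| = (-4)·(-2 − (-20)) = -72
Sum: (-12) + (-19) + (-72) = -103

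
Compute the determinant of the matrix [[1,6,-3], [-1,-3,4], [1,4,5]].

Expand along row 1:
  + 1 · |-3 4; 4 5| = 1·(-15 − 16) = -31
  − 6 · |-1 4; 1 5| = −6·(-5 − 4) = 54
  + (-3) · |-1 -3; 1 4| = (-3)·(-4 − (-3)) = 3
Sum: (-31) + (54) + (3) = 26

The determinant is 26.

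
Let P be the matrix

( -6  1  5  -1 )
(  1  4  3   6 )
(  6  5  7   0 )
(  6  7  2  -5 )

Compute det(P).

|P| = 2871

Expand along row 3 (it has 1 zero):
  + (6) · M_31   where M_31 = det([1 5 -1; 4 3 6; 7 2 -5]) = 296
  − (5) · M_32   where M_32 = det([-6 5 -1; 1 3 6; 6 2 -5]) = 383
  + (7) · M_33   where M_33 = det([-6 1 -1; 1 4 6; 6 7 -5]) = 430
det = (+1)·(6)·(296) + (-1)·(5)·(383) + (+1)·(7)·(430) = 2871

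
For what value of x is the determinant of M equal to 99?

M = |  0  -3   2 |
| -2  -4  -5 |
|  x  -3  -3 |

x = 3

Expanding along the column containing x, det(M) is linear in x: det(M) = (23)·x + (30).
Set (23)·x + (30) = 99  ⇒  (23)·x = 69  ⇒  x = 3.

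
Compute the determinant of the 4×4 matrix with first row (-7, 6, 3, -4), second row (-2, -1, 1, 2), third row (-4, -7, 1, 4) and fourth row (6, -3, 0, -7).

The determinant is 486.

Expand along row 4 (it has 1 zero):
  − (6) · M_41   where M_41 = det([6 3 -4; -1 1 2; -7 1 4]) = -42
  + (-3) · M_42   where M_42 = det([-7 3 -4; -2 1 2; -4 1 4]) = -22
  + (-7) · M_44   where M_44 = det([-7 6 3; -2 -1 1; -4 -7 1]) = -24
det = (-1)·(6)·(-42) + (+1)·(-3)·(-22) + (+1)·(-7)·(-24) = 486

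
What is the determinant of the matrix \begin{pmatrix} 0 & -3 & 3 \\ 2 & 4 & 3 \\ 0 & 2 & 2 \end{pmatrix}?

The determinant is 24.

Expand along column 1:
  − 2 · |-3 3; 2 2| = −2·(-6 − 6) = 24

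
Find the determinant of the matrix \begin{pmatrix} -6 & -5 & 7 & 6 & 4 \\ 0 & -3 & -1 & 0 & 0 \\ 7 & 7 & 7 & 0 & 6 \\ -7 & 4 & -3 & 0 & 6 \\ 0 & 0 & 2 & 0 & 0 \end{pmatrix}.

The determinant is 3024.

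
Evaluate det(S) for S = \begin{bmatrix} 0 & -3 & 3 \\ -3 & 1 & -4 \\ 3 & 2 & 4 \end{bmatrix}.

Expand along column 1:
  − (-3) · |-3 3; 2 4| = −(-3)·(-12 − 6) = -54
  + 3 · |-3 3; 1 -4| = 3·(12 − 3) = 27
Sum: (-54) + (27) = -27

|S| = -27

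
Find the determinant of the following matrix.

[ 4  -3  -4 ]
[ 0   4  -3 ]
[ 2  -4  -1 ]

Expand along row 2:
  + 4 · |4 -4; 2 -1| = 4·(-4 − (-8)) = 16
  − (-3) · |4 -3; 2 -4| = −(-3)·(-16 − (-6)) = -30
Sum: (16) + (-30) = -14

-14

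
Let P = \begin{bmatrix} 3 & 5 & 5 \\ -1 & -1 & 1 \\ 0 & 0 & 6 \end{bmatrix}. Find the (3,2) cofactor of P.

The cofactor is -8.

Delete row 3 and column 2; the remaining 2×2 submatrix is [3 5; -1 1].
Its determinant is 3·1 − 5·(-1) = 8.
The cofactor carries sign (−1)^(3+2) = −1, so C_{3,2} = −(8) = -8.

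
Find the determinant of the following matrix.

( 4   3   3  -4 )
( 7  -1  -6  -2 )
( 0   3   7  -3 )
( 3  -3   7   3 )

Expand along row 3 (it has 1 zero):
  − (3) · M_32   where M_32 = det([4 3 -4; 7 -6 -2; 3 7 3]) = -365
  + (7) · M_33   where M_33 = det([4 3 -4; 7 -1 -2; 3 -3 3]) = -45
  − (-3) · M_34   where M_34 = det([4 3 3; 7 -1 -6; 3 -3 7]) = -355
det = (-1)·(3)·(-365) + (+1)·(7)·(-45) + (-1)·(-3)·(-355) = -285

The determinant is -285.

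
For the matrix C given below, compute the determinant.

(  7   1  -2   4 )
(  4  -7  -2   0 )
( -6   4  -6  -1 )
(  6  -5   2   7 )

det(C) = 2562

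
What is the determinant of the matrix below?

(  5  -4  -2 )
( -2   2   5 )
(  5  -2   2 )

Expand along row 1:
  + 5 · |2 5; -2 2| = 5·(4 − (-10)) = 70
  − (-4) · |-2 5; 5 2| = −(-4)·(-4 − 25) = -116
  + (-2) · |-2 2; 5 -2| = (-2)·(4 − 10) = 12
Sum: (70) + (-116) + (12) = -34

-34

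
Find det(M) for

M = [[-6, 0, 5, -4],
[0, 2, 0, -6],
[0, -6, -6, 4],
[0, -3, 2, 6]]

Expand along column 1 (it has 3 zeros):
  + (-6) · M_11   where M_11 = det([2 0 -6; -6 -6 4; -3 2 6]) = 92
det = (+1)·(-6)·(92) = -552

-552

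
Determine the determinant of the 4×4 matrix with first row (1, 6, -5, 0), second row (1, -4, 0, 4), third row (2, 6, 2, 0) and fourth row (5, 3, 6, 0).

The determinant is 552.

Expand along column 4 (it has 3 zeros):
  + (4) · M_24   where M_24 = det([1 6 -5; 2 6 2; 5 3 6]) = 138
det = (+1)·(4)·(138) = 552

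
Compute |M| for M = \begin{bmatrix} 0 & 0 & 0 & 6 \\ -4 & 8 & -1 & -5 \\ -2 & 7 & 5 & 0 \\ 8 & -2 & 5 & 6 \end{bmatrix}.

det(M) = -1632

Expand along row 1 (it has 3 zeros):
  − (6) · M_14   where M_14 = det([-4 8 -1; -2 7 5; 8 -2 5]) = 272
det = (-1)·(6)·(272) = -1632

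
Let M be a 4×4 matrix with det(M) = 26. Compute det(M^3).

The determinant is 17576.

det(M^3) = (det M)^3 = (26)^3 = 17576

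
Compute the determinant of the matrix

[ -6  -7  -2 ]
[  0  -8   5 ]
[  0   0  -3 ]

-144

The matrix is upper triangular, so the determinant is the product of the diagonal entries:
det = (-6) · (-8) · (-3) = -144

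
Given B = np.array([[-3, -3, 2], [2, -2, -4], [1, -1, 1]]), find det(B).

Expand along row 1:
  + (-3) · |-2 -4; -1 1| = (-3)·(-2 − 4) = 18
  − (-3) · |2 -4; 1 1| = −(-3)·(2 − (-4)) = 18
  + 2 · |2 -2; 1 -1| = 2·(-2 − (-2)) = 0
Sum: (18) + (18) + (0) = 36

36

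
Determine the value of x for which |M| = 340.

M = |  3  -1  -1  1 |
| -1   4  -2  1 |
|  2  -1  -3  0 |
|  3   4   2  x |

Expanding along the row containing x, det(M) is linear in x: det(M) = (-28)·x + (116).
Set (-28)·x + (116) = 340  ⇒  (-28)·x = 224  ⇒  x = -8.

x = -8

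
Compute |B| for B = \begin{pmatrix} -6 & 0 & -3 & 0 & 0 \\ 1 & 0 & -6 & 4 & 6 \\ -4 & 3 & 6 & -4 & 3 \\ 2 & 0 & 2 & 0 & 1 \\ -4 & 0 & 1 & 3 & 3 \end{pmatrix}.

|B| = 675

Expand along column 2 (it has 4 zeros):
  − (3) · M_32   where M_32 = det([-6 -3 0 0; 1 -6 4 6; 2 2 0 1; -4 1 3 3]) = -225
det = (-1)·(3)·(-225) = 675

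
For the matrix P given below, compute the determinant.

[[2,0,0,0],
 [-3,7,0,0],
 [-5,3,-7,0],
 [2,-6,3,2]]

The determinant is -196.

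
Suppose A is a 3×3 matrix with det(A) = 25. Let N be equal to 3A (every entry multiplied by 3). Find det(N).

The determinant is 675.

For a 3×3 matrix, det(3A) = 3^3·det(A) = 27·det(A).
det(N) = (27)·(25) = 675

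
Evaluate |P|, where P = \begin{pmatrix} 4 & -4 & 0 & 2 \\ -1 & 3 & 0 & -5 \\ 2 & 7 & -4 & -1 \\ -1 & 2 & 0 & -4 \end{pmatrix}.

Expand along column 3 (it has 3 zeros):
  + (-4) · M_33   where M_33 = det([4 -4 2; -1 3 -5; -1 2 -4]) = -10
det = (+1)·(-4)·(-10) = 40

40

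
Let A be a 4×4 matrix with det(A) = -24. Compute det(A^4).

det(A^4) = (det A)^4 = (-24)^4 = 331776

331776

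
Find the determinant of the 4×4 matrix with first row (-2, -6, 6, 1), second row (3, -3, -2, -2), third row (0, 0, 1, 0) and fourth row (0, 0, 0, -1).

The matrix is block upper-triangular with a 2×2 block and a 2×2 block on the diagonal, so its determinant equals the product of the determinants of the diagonal blocks.
det of the 2×2 block = 24
det of the 2×2 block = -1
det = (24)·(-1) = -24

The determinant is -24.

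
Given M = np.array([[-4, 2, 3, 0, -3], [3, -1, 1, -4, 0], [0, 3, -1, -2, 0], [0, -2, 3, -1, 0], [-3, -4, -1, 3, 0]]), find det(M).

det(M) = 378

Expand along column 5 (it has 4 zeros):
  + (-3) · M_15   where M_15 = det([3 -1 1 -4; 0 3 -1 -2; 0 -2 3 -1; -3 -4 -1 3]) = -126
det = (+1)·(-3)·(-126) = 378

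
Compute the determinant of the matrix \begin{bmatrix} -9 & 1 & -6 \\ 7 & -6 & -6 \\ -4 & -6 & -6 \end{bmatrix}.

462

Expand along row 1:
  + (-9) · |-6 -6; -6 -6| = (-9)·(36 − 36) = 0
  − 1 · |7 -6; -4 -6| = −1·(-42 − 24) = 66
  + (-6) · |7 -6; -4 -6| = (-6)·(-42 − 24) = 396
Sum: (0) + (66) + (396) = 462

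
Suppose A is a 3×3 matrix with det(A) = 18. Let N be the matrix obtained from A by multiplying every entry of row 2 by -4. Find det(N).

The determinant is -72.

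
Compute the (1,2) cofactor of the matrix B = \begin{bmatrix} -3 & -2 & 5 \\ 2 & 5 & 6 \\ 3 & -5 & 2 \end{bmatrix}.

The cofactor is 14.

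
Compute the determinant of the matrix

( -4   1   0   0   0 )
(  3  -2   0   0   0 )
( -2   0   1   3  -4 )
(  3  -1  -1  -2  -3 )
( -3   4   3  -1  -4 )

The determinant is -310.

The matrix is block lower-triangular with a 2×2 block and a 3×3 block on the diagonal, so its determinant equals the product of the determinants of the diagonal blocks.
det of the 2×2 block = 5
det of the 3×3 block = -62
det = (5)·(-62) = -310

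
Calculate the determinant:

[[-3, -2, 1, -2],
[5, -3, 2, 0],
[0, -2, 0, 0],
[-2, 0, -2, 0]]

The determinant is 24.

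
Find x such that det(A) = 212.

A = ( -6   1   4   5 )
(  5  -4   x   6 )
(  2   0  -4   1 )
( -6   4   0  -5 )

x = -2

Expanding along the row containing x, det(A) is linear in x: det(A) = (-68)·x + (76).
Set (-68)·x + (76) = 212  ⇒  (-68)·x = 136  ⇒  x = -2.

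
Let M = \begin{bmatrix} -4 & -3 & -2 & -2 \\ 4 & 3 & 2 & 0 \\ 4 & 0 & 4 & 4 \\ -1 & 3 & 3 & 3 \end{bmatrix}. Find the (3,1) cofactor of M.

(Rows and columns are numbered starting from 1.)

The cofactor is -6.

Delete row 3 and column 1; the remaining 3×3 submatrix is [-3 -2 -2; 3 2 0; 3 3 3].
Its determinant is -6.
The cofactor carries sign (−1)^(3+1) = +1, so C_{3,1} = +(-6) = -6.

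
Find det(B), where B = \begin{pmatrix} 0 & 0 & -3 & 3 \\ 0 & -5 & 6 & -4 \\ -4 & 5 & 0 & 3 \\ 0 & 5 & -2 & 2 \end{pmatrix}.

Expand along column 1 (it has 3 zeros):
  + (-4) · M_31   where M_31 = det([0 -3 3; -5 6 -4; 5 -2 2]) = -30
det = (+1)·(-4)·(-30) = 120

120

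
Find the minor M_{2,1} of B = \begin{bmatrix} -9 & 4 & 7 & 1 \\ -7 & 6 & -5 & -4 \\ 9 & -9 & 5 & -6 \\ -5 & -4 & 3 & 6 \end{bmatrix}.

731

Delete row 2 and column 1; the remaining 3×3 submatrix is [4 7 1; -9 5 -6; -4 3 6].
Its determinant is 731.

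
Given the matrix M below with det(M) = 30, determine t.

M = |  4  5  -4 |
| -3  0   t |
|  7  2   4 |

Expanding along the column containing t, det(M) is linear in t: det(M) = (27)·t + (84).
Set (27)·t + (84) = 30  ⇒  (27)·t = -54  ⇒  t = -2.

-2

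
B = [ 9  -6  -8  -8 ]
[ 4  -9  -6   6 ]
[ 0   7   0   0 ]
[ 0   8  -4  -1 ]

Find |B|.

Expand along row 3 (it has 3 zeros):
  − (7) · M_32   where M_32 = det([9 -8 -8; 4 -6 6; 0 -4 -1]) = 366
det = (-1)·(7)·(366) = -2562

-2562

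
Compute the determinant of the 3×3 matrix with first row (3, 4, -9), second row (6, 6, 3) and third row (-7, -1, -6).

-363

Expand along column 1:
  + 3 · |6 3; -1 -6| = 3·(-36 − (-3)) = -99
  − 6 · |4 -9; -1 -6| = −6·(-24 − 9) = 198
  + (-7) · |4 -9; 6 3| = (-7)·(12 − (-54)) = -462
Sum: (-99) + (198) + (-462) = -363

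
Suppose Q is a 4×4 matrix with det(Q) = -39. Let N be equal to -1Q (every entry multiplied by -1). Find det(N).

det(N) = -39

For a 4×4 matrix, det(-1Q) = (-1)^4·det(Q) = 1·det(Q).
det(N) = (1)·(-39) = -39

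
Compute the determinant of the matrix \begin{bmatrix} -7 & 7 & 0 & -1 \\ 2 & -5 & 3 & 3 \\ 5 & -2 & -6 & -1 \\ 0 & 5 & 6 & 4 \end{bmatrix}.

Expand along row 1 (it has 1 zero):
  + (-7) · M_11   where M_11 = det([-5 3 3; -2 -6 -1; 5 6 4]) = 153
  − (7) · M_12   where M_12 = det([2 3 3; 5 -6 -1; 0 6 4]) = -6
  − (-1) · M_14   where M_14 = det([2 -5 3; 5 -2 -6; 0 5 6]) = 261
det = (+1)·(-7)·(153) + (-1)·(7)·(-6) + (-1)·(-1)·(261) = -768

The determinant is -768.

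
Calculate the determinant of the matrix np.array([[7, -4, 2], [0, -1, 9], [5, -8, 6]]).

The determinant is 292.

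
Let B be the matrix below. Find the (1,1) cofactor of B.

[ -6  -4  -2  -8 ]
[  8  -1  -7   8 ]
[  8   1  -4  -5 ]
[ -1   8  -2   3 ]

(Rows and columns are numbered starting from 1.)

Delete row 1 and column 1; the remaining 3×3 submatrix is [-1 -7 8; 1 -4 -5; 8 -2 3].
Its determinant is 563.
The cofactor carries sign (−1)^(1+1) = +1, so C_{1,1} = +(563) = 563.

563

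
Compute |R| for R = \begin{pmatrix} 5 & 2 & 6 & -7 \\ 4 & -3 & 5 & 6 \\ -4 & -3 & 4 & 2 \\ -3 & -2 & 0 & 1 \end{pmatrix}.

The determinant is 464.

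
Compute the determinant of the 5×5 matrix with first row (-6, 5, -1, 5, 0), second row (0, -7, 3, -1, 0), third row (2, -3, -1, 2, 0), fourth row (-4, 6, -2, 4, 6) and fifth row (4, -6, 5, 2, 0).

5844

Expand along column 5 (it has 4 zeros):
  − (6) · M_45   where M_45 = det([-6 5 -1 5; 0 -7 3 -1; 2 -3 -1 2; 4 -6 5 2]) = -974
det = (-1)·(6)·(-974) = 5844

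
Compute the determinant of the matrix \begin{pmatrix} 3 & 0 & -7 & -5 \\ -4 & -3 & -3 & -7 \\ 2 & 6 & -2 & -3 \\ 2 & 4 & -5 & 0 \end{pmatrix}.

1129

Expand along row 1 (it has 1 zero):
  + (3) · M_11   where M_11 = det([-3 -3 -7; 6 -2 -3; 4 -5 0]) = 235
  + (-7) · M_13   where M_13 = det([-4 -3 -7; 2 6 -3; 2 4 0]) = -2
  − (-5) · M_14   where M_14 = det([-4 -3 -3; 2 6 -2; 2 4 -5]) = 82
det = (+1)·(3)·(235) + (+1)·(-7)·(-2) + (-1)·(-5)·(82) = 1129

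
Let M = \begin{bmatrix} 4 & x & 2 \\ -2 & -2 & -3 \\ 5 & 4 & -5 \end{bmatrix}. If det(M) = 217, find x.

-5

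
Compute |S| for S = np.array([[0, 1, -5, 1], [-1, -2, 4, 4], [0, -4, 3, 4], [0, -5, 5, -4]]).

Expand along column 1 (it has 3 zeros):
  − (-1) · M_21   where M_21 = det([1 -5 1; -4 3 4; -5 5 -4]) = 143
det = (-1)·(-1)·(143) = 143

The determinant is 143.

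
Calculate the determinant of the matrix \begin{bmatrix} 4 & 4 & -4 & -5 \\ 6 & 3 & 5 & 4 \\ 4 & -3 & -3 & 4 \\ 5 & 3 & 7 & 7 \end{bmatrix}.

Expand along row 1:
  + (4) · M_11   where M_11 = det([3 5 4; -3 -3 4; 3 7 7]) = -30
  − (4) · M_12   where M_12 = det([6 5 4; 4 -3 4; 5 7 7]) = -162
  + (-4) · M_13   where M_13 = det([6 3 4; 4 -3 4; 5 3 7]) = -114
  − (-5) · M_14   where M_14 = det([6 3 5; 4 -3 -3; 5 3 7]) = -66
det = (+1)·(4)·(-30) + (-1)·(4)·(-162) + (+1)·(-4)·(-114) + (-1)·(-5)·(-66) = 654

654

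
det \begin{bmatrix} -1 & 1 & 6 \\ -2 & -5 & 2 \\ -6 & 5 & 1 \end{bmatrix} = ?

Expand along row 1:
  + (-1) · |-5 2; 5 1| = (-1)·(-5 − 10) = 15
  − 1 · |-2 2; -6 1| = −1·(-2 − (-12)) = -10
  + 6 · |-2 -5; -6 5| = 6·(-10 − 30) = -240
Sum: (15) + (-10) + (-240) = -235

-235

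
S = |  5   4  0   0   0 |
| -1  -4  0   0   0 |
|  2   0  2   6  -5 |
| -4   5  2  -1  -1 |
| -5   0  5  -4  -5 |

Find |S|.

|S| = -752

S is block lower-triangular with a 2×2 block and a 3×3 block on the diagonal, so its determinant equals the product of the determinants of the diagonal blocks.
det of the 2×2 block = -16
det of the 3×3 block = 47
det = (-16)·(47) = -752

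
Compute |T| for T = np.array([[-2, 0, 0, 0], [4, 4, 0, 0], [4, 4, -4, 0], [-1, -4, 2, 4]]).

T is block lower-triangular with a 2×2 block and a 2×2 block on the diagonal, so its determinant equals the product of the determinants of the diagonal blocks.
det of the 2×2 block = -8
det of the 2×2 block = -16
det = (-8)·(-16) = 128

The determinant is 128.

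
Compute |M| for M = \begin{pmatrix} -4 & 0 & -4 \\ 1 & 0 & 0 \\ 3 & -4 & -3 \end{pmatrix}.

The determinant is 16.

Expand along row 2:
  − 1 · |0 -4; -4 -3| = −1·(0 − 16) = 16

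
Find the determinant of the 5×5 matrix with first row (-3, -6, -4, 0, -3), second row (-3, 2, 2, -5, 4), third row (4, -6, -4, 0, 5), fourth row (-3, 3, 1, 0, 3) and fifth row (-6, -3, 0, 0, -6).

2925

Expand along column 4 (it has 4 zeros):
  + (-5) · M_24   where M_24 = det([-3 -6 -4 -3; 4 -6 -4 5; -3 3 1 3; -6 -3 0 -6]) = -585
det = (+1)·(-5)·(-585) = 2925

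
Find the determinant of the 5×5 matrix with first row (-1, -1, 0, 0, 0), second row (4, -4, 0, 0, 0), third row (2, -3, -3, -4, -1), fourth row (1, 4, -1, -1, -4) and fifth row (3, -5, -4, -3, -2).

The matrix is block lower-triangular with a 2×2 block and a 3×3 block on the diagonal, so its determinant equals the product of the determinants of the diagonal blocks.
det of the 2×2 block = 8
det of the 3×3 block = -25
det = (8)·(-25) = -200

-200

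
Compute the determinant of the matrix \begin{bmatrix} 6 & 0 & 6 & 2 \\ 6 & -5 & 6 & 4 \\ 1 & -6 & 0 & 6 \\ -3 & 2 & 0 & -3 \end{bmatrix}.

258

Expand along column 3 (it has 2 zeros):
  + (6) · M_13   where M_13 = det([6 -5 4; 1 -6 6; -3 2 -3]) = 47
  − (6) · M_23   where M_23 = det([6 0 2; 1 -6 6; -3 2 -3]) = 4
det = (+1)·(6)·(47) + (-1)·(6)·(4) = 258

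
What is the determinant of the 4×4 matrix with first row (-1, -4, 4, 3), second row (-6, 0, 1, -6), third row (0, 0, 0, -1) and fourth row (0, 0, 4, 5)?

-96

The matrix is block upper-triangular with a 2×2 block and a 2×2 block on the diagonal, so its determinant equals the product of the determinants of the diagonal blocks.
det of the 2×2 block = -24
det of the 2×2 block = 4
det = (-24)·(4) = -96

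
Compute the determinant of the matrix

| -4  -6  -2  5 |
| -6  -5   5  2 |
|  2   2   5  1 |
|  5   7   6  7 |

-1053

Expand along row 1:
  + (-4) · M_11   where M_11 = det([-5 5 2; 2 5 1; 7 6 7]) = -226
  − (-6) · M_12   where M_12 = det([-6 5 2; 2 5 1; 5 6 7]) = -245
  + (-2) · M_13   where M_13 = det([-6 -5 2; 2 2 1; 5 7 7]) = 11
  − (5) · M_14   where M_14 = det([-6 -5 5; 2 2 5; 5 7 6]) = 93
det = (+1)·(-4)·(-226) + (-1)·(-6)·(-245) + (+1)·(-2)·(11) + (-1)·(5)·(93) = -1053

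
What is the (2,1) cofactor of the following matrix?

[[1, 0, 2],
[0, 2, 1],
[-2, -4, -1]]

Delete row 2 and column 1; the remaining 2×2 submatrix is [0 2; -4 -1].
Its determinant is 0·(-1) − 2·(-4) = 8.
The cofactor carries sign (−1)^(2+1) = −1, so C_{2,1} = −(8) = -8.

-8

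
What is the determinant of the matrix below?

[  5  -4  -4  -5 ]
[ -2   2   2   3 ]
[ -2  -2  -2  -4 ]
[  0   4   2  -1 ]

The determinant is 12.

Expand along row 4 (it has 1 zero):
  + (4) · M_42   where M_42 = det([5 -4 -5; -2 2 3; -2 -2 -4]) = 6
  − (2) · M_43   where M_43 = det([5 -4 -5; -2 2 3; -2 -2 -4]) = 6
  + (-1) · M_44   where M_44 = det([5 -4 -4; -2 2 2; -2 -2 -2]) = 0
det = (+1)·(4)·(6) + (-1)·(2)·(6) + (+1)·(-1)·(0) = 12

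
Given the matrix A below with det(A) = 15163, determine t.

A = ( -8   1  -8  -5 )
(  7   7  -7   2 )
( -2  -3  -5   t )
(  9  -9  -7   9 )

-8

Expanding along the column containing t, det(A) is linear in t: det(A) = (-1890)·t + (43).
Set (-1890)·t + (43) = 15163  ⇒  (-1890)·t = 15120  ⇒  t = -8.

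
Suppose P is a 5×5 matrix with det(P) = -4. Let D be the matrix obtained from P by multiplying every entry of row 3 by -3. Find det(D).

The determinant is 12.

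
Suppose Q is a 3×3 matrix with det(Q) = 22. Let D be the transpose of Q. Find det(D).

det(Qᵀ) = det(Q).
det(D) = (1)·(22) = 22

|D| = 22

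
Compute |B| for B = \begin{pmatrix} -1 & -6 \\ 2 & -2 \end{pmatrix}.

det(B) = (-1)·(-2) − (-6)·2 = 2 − (-12) = 14

|B| = 14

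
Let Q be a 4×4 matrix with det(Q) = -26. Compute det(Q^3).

det(Q^3) = (det Q)^3 = (-26)^3 = -17576

-17576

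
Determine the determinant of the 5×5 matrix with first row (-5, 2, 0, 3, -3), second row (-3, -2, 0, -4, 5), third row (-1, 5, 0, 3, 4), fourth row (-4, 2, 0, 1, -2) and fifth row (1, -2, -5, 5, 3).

-1850

Expand along column 3 (it has 4 zeros):
  + (-5) · M_53   where M_53 = det([-5 2 3 -3; -3 -2 -4 5; -1 5 3 4; -4 2 1 -2]) = 370
det = (+1)·(-5)·(370) = -1850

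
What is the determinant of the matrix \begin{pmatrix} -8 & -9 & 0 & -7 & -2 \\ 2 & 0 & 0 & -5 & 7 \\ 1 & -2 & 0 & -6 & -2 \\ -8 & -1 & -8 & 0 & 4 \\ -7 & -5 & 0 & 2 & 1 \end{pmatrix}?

3168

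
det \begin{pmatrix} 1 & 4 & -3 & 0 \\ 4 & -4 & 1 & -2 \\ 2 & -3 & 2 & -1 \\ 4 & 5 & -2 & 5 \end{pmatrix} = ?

-98

Expand along row 1 (it has 1 zero):
  + (1) · M_11   where M_11 = det([-4 1 -2; -3 2 -1; 5 -2 5]) = -14
  − (4) · M_12   where M_12 = det([4 1 -2; 2 2 -1; 4 -2 5]) = 42
  + (-3) · M_13   where M_13 = det([4 -4 -2; 2 -3 -1; 4 5 5]) = -28
det = (+1)·(1)·(-14) + (-1)·(4)·(42) + (+1)·(-3)·(-28) = -98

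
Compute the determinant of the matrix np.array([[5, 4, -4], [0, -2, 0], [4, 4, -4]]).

Expand along row 2:
  + (-2) · |5 -4; 4 -4| = (-2)·(-20 − (-16)) = 8

8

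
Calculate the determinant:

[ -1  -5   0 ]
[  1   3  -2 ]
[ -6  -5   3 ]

Expand along column 3:
  − (-2) · |-1 -5; -6 -5| = −(-2)·(5 − 30) = -50
  + 3 · |-1 -5; 1 3| = 3·(-3 − (-5)) = 6
Sum: (-50) + (6) = -44

-44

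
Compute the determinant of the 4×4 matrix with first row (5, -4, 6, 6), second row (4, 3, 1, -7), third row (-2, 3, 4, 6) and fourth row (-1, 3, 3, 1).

Expand along row 1:
  + (5) · M_11   where M_11 = det([3 1 -7; 3 4 6; 3 3 1]) = -6
  − (-4) · M_12   where M_12 = det([4 1 -7; -2 4 6; -1 3 1]) = -46
  + (6) · M_13   where M_13 = det([4 3 -7; -2 3 6; -1 3 1]) = -51
  − (6) · M_14   where M_14 = det([4 3 1; -2 3 4; -1 3 3]) = -9
det = (+1)·(5)·(-6) + (-1)·(-4)·(-46) + (+1)·(6)·(-51) + (-1)·(6)·(-9) = -466

-466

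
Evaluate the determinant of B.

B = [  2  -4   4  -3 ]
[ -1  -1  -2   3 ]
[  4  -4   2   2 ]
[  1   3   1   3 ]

Expand along row 1:
  + (2) · M_11   where M_11 = det([-1 -2 3; -4 2 2; 3 1 3]) = -70
  − (-4) · M_12   where M_12 = det([-1 -2 3; 4 2 2; 1 1 3]) = 22
  + (4) · M_13   where M_13 = det([-1 -1 3; 4 -4 2; 1 3 3]) = 76
  − (-3) · M_14   where M_14 = det([-1 -1 -2; 4 -4 2; 1 3 1]) = -20
det = (+1)·(2)·(-70) + (-1)·(-4)·(22) + (+1)·(4)·(76) + (-1)·(-3)·(-20) = 192

det(B) = 192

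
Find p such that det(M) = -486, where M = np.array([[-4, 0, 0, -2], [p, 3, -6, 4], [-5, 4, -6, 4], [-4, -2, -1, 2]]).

8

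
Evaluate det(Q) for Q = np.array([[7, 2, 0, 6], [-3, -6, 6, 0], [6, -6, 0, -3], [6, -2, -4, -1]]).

Expand along column 3 (it has 2 zeros):
  − (6) · M_23   where M_23 = det([7 2 6; 6 -6 -3; 6 -2 -1]) = 120
  − (-4) · M_43   where M_43 = det([7 2 6; -3 -6 0; 6 -6 -3]) = 432
det = (-1)·(6)·(120) + (-1)·(-4)·(432) = 1008

1008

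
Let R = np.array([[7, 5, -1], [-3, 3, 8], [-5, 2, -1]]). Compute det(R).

-357

Expand along column 1:
  + 7 · |3 8; 2 -1| = 7·(-3 − 16) = -133
  − (-3) · |5 -1; 2 -1| = −(-3)·(-5 − (-2)) = -9
  + (-5) · |5 -1; 3 8| = (-5)·(40 − (-3)) = -215
Sum: (-133) + (-9) + (-215) = -357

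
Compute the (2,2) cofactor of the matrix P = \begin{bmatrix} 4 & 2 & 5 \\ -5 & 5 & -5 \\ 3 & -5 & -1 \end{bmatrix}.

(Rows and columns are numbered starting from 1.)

The cofactor is -19.

Delete row 2 and column 2; the remaining 2×2 submatrix is [4 5; 3 -1].
Its determinant is 4·(-1) − 5·3 = -19.
The cofactor carries sign (−1)^(2+2) = +1, so C_{2,2} = +(-19) = -19.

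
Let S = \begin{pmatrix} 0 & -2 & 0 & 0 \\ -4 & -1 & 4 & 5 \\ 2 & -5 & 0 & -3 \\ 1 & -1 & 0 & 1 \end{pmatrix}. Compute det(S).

The determinant is -40.

Expand along row 1 (it has 3 zeros):
  − (-2) · M_12   where M_12 = det([-4 4 5; 2 0 -3; 1 0 1]) = -20
det = (-1)·(-2)·(-20) = -40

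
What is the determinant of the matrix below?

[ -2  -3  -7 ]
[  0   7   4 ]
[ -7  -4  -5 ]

Expand along column 1:
  + (-2) · |7 4; -4 -5| = (-2)·(-35 − (-16)) = 38
  + (-7) · |-3 -7; 7 4| = (-7)·(-12 − (-49)) = -259
Sum: (38) + (-259) = -221

The determinant is -221.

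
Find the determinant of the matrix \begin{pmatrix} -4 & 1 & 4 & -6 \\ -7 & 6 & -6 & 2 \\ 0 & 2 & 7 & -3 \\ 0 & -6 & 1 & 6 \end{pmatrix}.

-2653

Expand along column 1 (it has 2 zeros):
  + (-4) · M_11   where M_11 = det([6 -6 2; 2 7 -3; -6 1 6]) = 322
  − (-7) · M_21   where M_21 = det([1 4 -6; 2 7 -3; -6 1 6]) = -195
det = (+1)·(-4)·(322) + (-1)·(-7)·(-195) = -2653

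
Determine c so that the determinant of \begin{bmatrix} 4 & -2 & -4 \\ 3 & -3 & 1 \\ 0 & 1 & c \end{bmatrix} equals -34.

3

Expanding along the column containing c, det(A) is linear in c: det(A) = (-6)·c + (-16).
Set (-6)·c + (-16) = -34  ⇒  (-6)·c = -18  ⇒  c = 3.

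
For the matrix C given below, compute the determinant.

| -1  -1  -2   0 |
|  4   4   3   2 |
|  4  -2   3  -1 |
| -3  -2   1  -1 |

The determinant is 39.

Expand along row 1 (it has 1 zero):
  + (-1) · M_11   where M_11 = det([4 3 2; -2 3 -1; -2 1 -1]) = 0
  − (-1) · M_12   where M_12 = det([4 3 2; 4 3 -1; -3 1 -1]) = 39
  + (-2) · M_13   where M_13 = det([4 4 2; 4 -2 -1; -3 -2 -1]) = 0
det = (+1)·(-1)·(0) + (-1)·(-1)·(39) + (+1)·(-2)·(0) = 39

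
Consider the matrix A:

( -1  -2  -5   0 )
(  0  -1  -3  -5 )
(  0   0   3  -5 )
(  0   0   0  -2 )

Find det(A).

A is upper triangular, so det(A) is the product of the diagonal entries:
det = (-1) · (-1) · (3) · (-2) = -6

|A| = -6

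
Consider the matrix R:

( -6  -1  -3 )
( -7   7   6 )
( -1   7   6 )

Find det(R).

det(R) = 90

Expand along row 1:
  + (-6) · |7 6; 7 6| = (-6)·(42 − 42) = 0
  − (-1) · |-7 6; -1 6| = −(-1)·(-42 − (-6)) = -36
  + (-3) · |-7 7; -1 7| = (-3)·(-49 − (-7)) = 126
Sum: (0) + (-36) + (126) = 90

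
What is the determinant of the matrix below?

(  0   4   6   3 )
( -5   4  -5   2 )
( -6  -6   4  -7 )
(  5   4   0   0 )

Expand along row 4 (it has 2 zeros):
  − (5) · M_41   where M_41 = det([4 6 3; 4 -5 2; -6 4 -7]) = 162
  + (4) · M_42   where M_42 = det([0 6 3; -5 -5 2; -6 4 -7]) = -432
det = (-1)·(5)·(162) + (+1)·(4)·(-432) = -2538

-2538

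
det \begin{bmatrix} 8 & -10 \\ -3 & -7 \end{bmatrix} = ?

The determinant is -86.

det = 8·(-7) − (-10)·(-3) = -56 − 30 = -86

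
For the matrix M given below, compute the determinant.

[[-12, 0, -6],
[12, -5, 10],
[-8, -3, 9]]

|M| = 636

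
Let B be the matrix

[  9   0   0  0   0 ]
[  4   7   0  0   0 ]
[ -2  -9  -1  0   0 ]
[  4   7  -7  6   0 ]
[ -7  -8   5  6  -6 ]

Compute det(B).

B is lower triangular, so det(B) is the product of the diagonal entries:
det = (9) · (7) · (-1) · (6) · (-6) = 2268

det(B) = 2268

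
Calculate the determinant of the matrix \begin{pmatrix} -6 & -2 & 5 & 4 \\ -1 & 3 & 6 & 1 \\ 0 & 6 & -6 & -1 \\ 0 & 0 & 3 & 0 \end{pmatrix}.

Expand along row 4 (it has 3 zeros):
  − (3) · M_43   where M_43 = det([-6 -2 4; -1 3 1; 0 6 -1]) = 32
det = (-1)·(3)·(32) = -96

-96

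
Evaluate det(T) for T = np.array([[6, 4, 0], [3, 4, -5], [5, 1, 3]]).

The determinant is -34.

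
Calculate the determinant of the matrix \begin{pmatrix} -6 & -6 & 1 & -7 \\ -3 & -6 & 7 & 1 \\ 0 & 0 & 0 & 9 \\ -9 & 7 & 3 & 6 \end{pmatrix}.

Expand along row 3 (it has 3 zeros):
  − (9) · M_34   where M_34 = det([-6 -6 1; -3 -6 7; -9 7 3]) = 651
det = (-1)·(9)·(651) = -5859

-5859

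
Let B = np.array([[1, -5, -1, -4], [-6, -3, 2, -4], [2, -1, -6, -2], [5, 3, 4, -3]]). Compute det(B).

Expand along row 1:
  + (1) · M_11   where M_11 = det([-3 2 -4; -1 -6 -2; 3 4 -3]) = -152
  − (-5) · M_12   where M_12 = det([-6 2 -4; 2 -6 -2; 5 4 -3]) = -316
  + (-1) · M_13   where M_13 = det([-6 -3 -4; 2 -1 -2; 5 3 -3]) = -86
  − (-4) · M_14   where M_14 = det([-6 -3 2; 2 -1 -6; 5 3 4]) = 52
det = (+1)·(1)·(-152) + (-1)·(-5)·(-316) + (+1)·(-1)·(-86) + (-1)·(-4)·(52) = -1438

-1438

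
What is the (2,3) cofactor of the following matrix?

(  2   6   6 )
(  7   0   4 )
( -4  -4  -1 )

Delete row 2 and column 3; the remaining 2×2 submatrix is [2 6; -4 -4].
Its determinant is 2·(-4) − 6·(-4) = 16.
The cofactor carries sign (−1)^(2+3) = −1, so C_{2,3} = −(16) = -16.

The cofactor is -16.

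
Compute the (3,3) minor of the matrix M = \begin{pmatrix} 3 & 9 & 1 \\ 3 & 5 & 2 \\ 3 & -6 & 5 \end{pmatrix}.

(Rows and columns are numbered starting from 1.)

The minor is -12.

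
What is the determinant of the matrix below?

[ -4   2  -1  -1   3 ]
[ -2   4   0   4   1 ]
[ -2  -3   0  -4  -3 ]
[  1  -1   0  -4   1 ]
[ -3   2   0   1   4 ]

205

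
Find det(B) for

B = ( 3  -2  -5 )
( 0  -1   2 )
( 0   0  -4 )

B is upper triangular, so det(B) is the product of the diagonal entries:
det = (3) · (-1) · (-4) = 12

12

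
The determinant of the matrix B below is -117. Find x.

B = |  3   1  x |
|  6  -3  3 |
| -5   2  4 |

Expanding along the column containing x, det(B) is linear in x: det(B) = (-3)·x + (-93).
Set (-3)·x + (-93) = -117  ⇒  (-3)·x = -24  ⇒  x = 8.

8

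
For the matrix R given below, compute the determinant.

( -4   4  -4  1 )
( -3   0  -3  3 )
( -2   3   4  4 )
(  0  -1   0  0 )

Expand along row 4 (it has 3 zeros):
  + (-1) · M_42   where M_42 = det([-4 -4 1; -3 -3 3; -2 4 4]) = 54
det = (+1)·(-1)·(54) = -54

det(R) = -54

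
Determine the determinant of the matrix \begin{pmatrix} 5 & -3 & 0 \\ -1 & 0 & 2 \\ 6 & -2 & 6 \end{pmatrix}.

Expand along row 1:
  + 5 · |0 2; -2 6| = 5·(0 − (-4)) = 20
  − (-3) · |-1 2; 6 6| = −(-3)·(-6 − 12) = -54
Sum: (20) + (-54) = -34

The determinant is -34.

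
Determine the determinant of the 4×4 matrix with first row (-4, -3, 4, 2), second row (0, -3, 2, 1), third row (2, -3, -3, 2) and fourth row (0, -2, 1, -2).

Expand along column 1 (it has 2 zeros):
  + (-4) · M_11   where M_11 = det([-3 2 1; -3 -3 2; -2 1 -2]) = -41
  + (2) · M_31   where M_31 = det([-3 4 2; -3 2 1; -2 1 -2]) = -15
det = (+1)·(-4)·(-41) + (+1)·(2)·(-15) = 134

134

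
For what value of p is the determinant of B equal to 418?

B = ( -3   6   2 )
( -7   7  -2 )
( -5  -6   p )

8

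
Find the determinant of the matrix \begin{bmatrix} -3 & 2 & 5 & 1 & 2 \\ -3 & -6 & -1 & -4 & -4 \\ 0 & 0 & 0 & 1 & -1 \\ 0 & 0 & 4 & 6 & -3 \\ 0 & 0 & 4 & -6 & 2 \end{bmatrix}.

672

The matrix is block upper-triangular with a 2×2 block and a 3×3 block on the diagonal, so its determinant equals the product of the determinants of the diagonal blocks.
det of the 2×2 block = 24
det of the 3×3 block = 28
det = (24)·(28) = 672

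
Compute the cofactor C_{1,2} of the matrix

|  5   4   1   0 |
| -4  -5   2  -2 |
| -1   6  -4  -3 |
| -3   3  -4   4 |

The cofactor is -154.

Delete row 1 and column 2; the remaining 3×3 submatrix is [-4 2 -2; -1 -4 -3; -3 -4 4].
Its determinant is 154.
The cofactor carries sign (−1)^(1+2) = −1, so C_{1,2} = −(154) = -154.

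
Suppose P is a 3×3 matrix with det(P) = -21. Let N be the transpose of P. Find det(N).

-21

det(Pᵀ) = det(P).
det(N) = (1)·(-21) = -21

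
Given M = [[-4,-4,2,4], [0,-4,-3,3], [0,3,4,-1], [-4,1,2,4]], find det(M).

Expand along column 1 (it has 2 zeros):
  + (-4) · M_11   where M_11 = det([-4 -3 3; 3 4 -1; 1 2 4]) = -27
  − (-4) · M_41   where M_41 = det([-4 2 4; -4 -3 3; 3 4 -1]) = 18
det = (+1)·(-4)·(-27) + (-1)·(-4)·(18) = 180

The determinant is 180.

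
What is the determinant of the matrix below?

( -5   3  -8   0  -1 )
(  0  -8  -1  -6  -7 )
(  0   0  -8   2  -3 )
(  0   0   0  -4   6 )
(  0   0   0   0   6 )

7680

The matrix is upper triangular, so the determinant is the product of the diagonal entries:
det = (-5) · (-8) · (-8) · (-4) · (6) = 7680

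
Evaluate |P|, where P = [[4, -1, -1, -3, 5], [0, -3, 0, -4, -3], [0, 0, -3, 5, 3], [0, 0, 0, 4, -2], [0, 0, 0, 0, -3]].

P is upper triangular, so det(P) is the product of the diagonal entries:
det = (4) · (-3) · (-3) · (4) · (-3) = -432

|P| = -432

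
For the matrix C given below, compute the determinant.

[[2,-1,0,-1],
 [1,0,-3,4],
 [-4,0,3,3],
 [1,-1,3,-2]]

The determinant is -27.

Expand along column 2 (it has 2 zeros):
  − (-1) · M_12   where M_12 = det([1 -3 4; -4 3 3; 1 3 -2]) = -60
  + (-1) · M_42   where M_42 = det([2 0 -1; 1 -3 4; -4 3 3]) = -33
det = (-1)·(-1)·(-60) + (+1)·(-1)·(-33) = -27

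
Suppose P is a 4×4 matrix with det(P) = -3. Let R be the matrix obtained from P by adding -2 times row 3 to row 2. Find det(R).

-3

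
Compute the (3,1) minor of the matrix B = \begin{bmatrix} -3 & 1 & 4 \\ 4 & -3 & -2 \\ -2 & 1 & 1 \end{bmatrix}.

10

Delete row 3 and column 1; the remaining 2×2 submatrix is [1 4; -3 -2].
Its determinant is 1·(-2) − 4·(-3) = 10.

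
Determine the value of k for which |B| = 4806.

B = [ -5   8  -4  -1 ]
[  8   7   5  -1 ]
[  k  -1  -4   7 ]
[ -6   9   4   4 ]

k = -9

Expanding along the row containing k, det(B) is linear in k: det(B) = (357)·k + (8019).
Set (357)·k + (8019) = 4806  ⇒  (357)·k = -3213  ⇒  k = -9.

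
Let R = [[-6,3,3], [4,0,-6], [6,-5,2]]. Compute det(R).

-12

Expand along row 2:
  − 4 · |3 3; -5 2| = −4·(6 − (-15)) = -84
  − (-6) · |-6 3; 6 -5| = −(-6)·(30 − 18) = 72
Sum: (-84) + (72) = -12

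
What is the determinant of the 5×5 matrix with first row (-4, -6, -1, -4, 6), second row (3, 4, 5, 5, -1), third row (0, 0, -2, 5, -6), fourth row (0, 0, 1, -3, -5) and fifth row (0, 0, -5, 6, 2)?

242

The matrix is block upper-triangular with a 2×2 block and a 3×3 block on the diagonal, so its determinant equals the product of the determinants of the diagonal blocks.
det of the 2×2 block = 2
det of the 3×3 block = 121
det = (2)·(121) = 242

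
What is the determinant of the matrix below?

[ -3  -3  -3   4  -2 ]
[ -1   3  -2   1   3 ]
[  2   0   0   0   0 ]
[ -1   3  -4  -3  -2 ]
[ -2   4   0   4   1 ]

1308

Expand along row 3 (it has 4 zeros):
  + (2) · M_31   where M_31 = det([-3 -3 4 -2; 3 -2 1 3; 3 -4 -3 -2; 4 0 4 1]) = 654
det = (+1)·(2)·(654) = 1308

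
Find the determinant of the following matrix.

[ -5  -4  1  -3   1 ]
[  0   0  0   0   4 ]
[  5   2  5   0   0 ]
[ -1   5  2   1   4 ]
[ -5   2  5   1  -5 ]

-2408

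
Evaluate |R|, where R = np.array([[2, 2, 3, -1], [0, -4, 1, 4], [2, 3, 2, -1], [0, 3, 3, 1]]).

54

Expand along column 1 (it has 2 zeros):
  + (2) · M_11   where M_11 = det([-4 1 4; 3 2 -1; 3 3 1]) = -14
  + (2) · M_31   where M_31 = det([2 3 -1; -4 1 4; 3 3 1]) = 41
det = (+1)·(2)·(-14) + (+1)·(2)·(41) = 54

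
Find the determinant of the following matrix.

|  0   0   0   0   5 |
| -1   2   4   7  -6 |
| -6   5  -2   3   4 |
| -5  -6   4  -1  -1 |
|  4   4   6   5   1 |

-9480

Expand along row 1 (it has 4 zeros):
  + (5) · M_15   where M_15 = det([-1 2 4 7; -6 5 -2 3; -5 -6 4 -1; 4 4 6 5]) = -1896
det = (+1)·(5)·(-1896) = -9480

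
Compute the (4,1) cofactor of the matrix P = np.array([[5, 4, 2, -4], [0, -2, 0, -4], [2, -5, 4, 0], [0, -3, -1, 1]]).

-136

Delete row 4 and column 1; the remaining 3×3 submatrix is [4 2 -4; -2 0 -4; -5 4 0].
Its determinant is 136.
The cofactor carries sign (−1)^(4+1) = −1, so C_{4,1} = −(136) = -136.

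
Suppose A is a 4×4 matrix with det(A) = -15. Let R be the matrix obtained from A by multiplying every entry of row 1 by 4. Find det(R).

The determinant is -60.

Scaling one row by 4 multiplies the determinant by 4.
det(R) = (4)·(-15) = -60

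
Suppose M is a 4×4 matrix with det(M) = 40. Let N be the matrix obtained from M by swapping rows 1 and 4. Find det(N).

Swapping two rows multiplies the determinant by −1.
det(N) = (-1)·(40) = -40

-40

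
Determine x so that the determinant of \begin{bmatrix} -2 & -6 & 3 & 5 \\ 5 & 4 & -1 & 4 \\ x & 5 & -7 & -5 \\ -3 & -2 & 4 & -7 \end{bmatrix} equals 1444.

Expanding along the row containing x, det(A) is linear in x: det(A) = (184)·x + (156).
Set (184)·x + (156) = 1444  ⇒  (184)·x = 1288  ⇒  x = 7.

7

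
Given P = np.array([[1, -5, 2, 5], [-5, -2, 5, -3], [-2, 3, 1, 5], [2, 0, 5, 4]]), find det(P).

Expand along row 4 (it has 1 zero):
  − (2) · M_41   where M_41 = det([-5 2 5; -2 5 -3; 3 1 5]) = -223
  − (5) · M_43   where M_43 = det([1 -5 5; -5 -2 -3; -2 3 5]) = -251
  + (4) · M_44   where M_44 = det([1 -5 2; -5 -2 5; -2 3 1]) = -30
det = (-1)·(2)·(-223) + (-1)·(5)·(-251) + (+1)·(4)·(-30) = 1581

The determinant is 1581.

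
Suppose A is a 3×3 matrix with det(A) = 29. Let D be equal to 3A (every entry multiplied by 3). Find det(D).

For a 3×3 matrix, det(3A) = 3^3·det(A) = 27·det(A).
det(D) = (27)·(29) = 783

783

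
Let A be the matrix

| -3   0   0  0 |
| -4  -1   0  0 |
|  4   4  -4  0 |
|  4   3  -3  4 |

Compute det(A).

A is lower triangular, so det(A) is the product of the diagonal entries:
det = (-3) · (-1) · (-4) · (4) = -48

-48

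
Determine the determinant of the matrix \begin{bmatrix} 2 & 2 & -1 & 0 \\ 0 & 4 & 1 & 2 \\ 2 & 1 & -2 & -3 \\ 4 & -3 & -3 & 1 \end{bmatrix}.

Expand along row 1 (it has 1 zero):
  + (2) · M_11   where M_11 = det([4 1 2; 1 -2 -3; -3 -3 1]) = -54
  − (2) · M_12   where M_12 = det([0 1 2; 2 -2 -3; 4 -3 1]) = -10
  + (-1) · M_13   where M_13 = det([0 4 2; 2 1 -3; 4 -3 1]) = -76
det = (+1)·(2)·(-54) + (-1)·(2)·(-10) + (+1)·(-1)·(-76) = -12

The determinant is -12.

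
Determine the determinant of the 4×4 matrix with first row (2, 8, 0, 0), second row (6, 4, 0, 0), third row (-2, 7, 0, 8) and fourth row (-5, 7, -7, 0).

Expand along column 3 (it has 3 zeros):
  − (-7) · M_43   where M_43 = det([2 8 0; 6 4 0; -2 7 8]) = -320
det = (-1)·(-7)·(-320) = -2240

The determinant is -2240.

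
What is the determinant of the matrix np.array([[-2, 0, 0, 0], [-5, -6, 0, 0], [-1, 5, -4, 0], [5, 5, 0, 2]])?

-96

The matrix is lower triangular, so the determinant is the product of the diagonal entries:
det = (-2) · (-6) · (-4) · (2) = -96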